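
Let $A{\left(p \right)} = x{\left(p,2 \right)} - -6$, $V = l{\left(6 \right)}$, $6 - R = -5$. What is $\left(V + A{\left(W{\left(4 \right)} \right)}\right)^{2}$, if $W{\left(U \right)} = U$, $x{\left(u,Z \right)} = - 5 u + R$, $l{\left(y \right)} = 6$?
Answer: $9$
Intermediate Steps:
$R = 11$ ($R = 6 - -5 = 6 + 5 = 11$)
$x{\left(u,Z \right)} = 11 - 5 u$ ($x{\left(u,Z \right)} = - 5 u + 11 = 11 - 5 u$)
$V = 6$
$A{\left(p \right)} = 17 - 5 p$ ($A{\left(p \right)} = \left(11 - 5 p\right) - -6 = \left(11 - 5 p\right) + 6 = 17 - 5 p$)
$\left(V + A{\left(W{\left(4 \right)} \right)}\right)^{2} = \left(6 + \left(17 - 20\right)\right)^{2} = \left(6 - 3\right)^{2} = 3^{2} = 9$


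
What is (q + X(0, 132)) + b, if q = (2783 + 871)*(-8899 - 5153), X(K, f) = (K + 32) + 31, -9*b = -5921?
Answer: -462107584/9 ≈ -5.1345e+7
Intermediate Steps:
b = 5921/9 (b = -⅑*(-5921) = 5921/9 ≈ 657.89)
X(K, f) = 63 + K (X(K, f) = (32 + K) + 31 = 63 + K)
q = -51346008 (q = 3654*(-14052) = -51346008)
(q + X(0, 132)) + b = (-51346008 + (63 + 0)) + 5921/9 = (-51346008 + 63) + 5921/9 = -51345945 + 5921/9 = -462107584/9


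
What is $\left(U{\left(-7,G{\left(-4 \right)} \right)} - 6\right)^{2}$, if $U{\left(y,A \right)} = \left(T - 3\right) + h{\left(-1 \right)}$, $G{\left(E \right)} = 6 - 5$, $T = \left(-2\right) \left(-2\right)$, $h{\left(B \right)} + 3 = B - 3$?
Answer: $144$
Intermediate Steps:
$h{\left(B \right)} = -6 + B$ ($h{\left(B \right)} = -3 + \left(B - 3\right) = -3 + \left(-3 + B\right) = -6 + B$)
$T = 4$
$G{\left(E \right)} = 1$
$U{\left(y,A \right)} = -6$ ($U{\left(y,A \right)} = \left(4 - 3\right) - 7 = 1 - 7 = -6$)
$\left(U{\left(-7,G{\left(-4 \right)} \right)} - 6\right)^{2} = \left(-6 - 6\right)^{2} = \left(-12\right)^{2} = 144$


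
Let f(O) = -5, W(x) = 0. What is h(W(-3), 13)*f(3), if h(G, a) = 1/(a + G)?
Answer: -5/13 ≈ -0.38462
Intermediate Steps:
h(G, a) = 1/(G + a)
h(W(-3), 13)*f(3) = -5/(0 + 13) = -5/13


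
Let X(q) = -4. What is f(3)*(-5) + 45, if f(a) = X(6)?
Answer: 65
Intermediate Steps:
f(a) = -4
f(3)*(-5) + 45 = -4*(-5) + 45 = 20 + 45 = 65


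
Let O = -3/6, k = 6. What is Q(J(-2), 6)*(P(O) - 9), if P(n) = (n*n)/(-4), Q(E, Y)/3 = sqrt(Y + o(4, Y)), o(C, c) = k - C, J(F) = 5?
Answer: -435*sqrt(2)/8 ≈ -76.898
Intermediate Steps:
O = -1/2 (O = -3*1/6 = -1/2 ≈ -0.50000)
o(C, c) = 6 - C
Q(E, Y) = 3*sqrt(2 + Y) (Q(E, Y) = 3*sqrt(Y + (6 - 1*4)) = 3*sqrt(Y + (6 - 4)) = 3*sqrt(Y + 2) = 3*sqrt(2 + Y))
P(n) = -n**2/4 (P(n) = n**2*(-1/4) = -n**2/4)
Q(J(-2), 6)*(P(O) - 9) = (3*sqrt(2 + 6))*(-(-1/2)**2/4 - 9) = (3*sqrt(8))*(-1/4*1/4 - 9) = (3*(2*sqrt(2)))*(-1/16 - 9) = (6*sqrt(2))*(-145/16) = -435*sqrt(2)/8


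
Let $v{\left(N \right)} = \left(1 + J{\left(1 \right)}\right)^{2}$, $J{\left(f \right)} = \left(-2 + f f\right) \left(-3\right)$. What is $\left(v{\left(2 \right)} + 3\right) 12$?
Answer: $228$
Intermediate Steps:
$J{\left(f \right)} = 6 - 3 f^{2}$ ($J{\left(f \right)} = \left(-2 + f^{2}\right) \left(-3\right) = 6 - 3 f^{2}$)
$v{\left(N \right)} = 16$ ($v{\left(N \right)} = \left(1 + \left(6 - 3 \cdot 1^{2}\right)\right)^{2} = \left(1 + \left(6 - 3\right)\right)^{2} = \left(1 + 3\right)^{2} = 4^{2} = 16$)
$\left(v{\left(2 \right)} + 3\right) 12 = \left(16 + 3\right) 12 = 19 \cdot 12 = 228$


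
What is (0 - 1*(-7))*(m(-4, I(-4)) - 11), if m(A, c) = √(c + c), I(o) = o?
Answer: -77 + 14*I*√2 ≈ -77.0 + 19.799*I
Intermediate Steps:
m(A, c) = √2*√c (m(A, c) = √(2*c) = √2*√c)
(0 - 1*(-7))*(m(-4, I(-4)) - 11) = (0 - 1*(-7))*(√2*√(-4) - 11) = (0 + 7)*(√2*(2*I) - 11) = 7*(2*I*√2 - 11) = 7*(-11 + 2*I*√2) = -77 + 14*I*√2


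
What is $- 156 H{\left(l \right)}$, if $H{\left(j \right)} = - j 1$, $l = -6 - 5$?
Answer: $-1716$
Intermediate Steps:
$l = -11$
$H{\left(j \right)} = - j$
$- 156 H{\left(l \right)} = - 156 \left(\left(-1\right) \left(-11\right)\right) = \left(-156\right) 11 = -1716$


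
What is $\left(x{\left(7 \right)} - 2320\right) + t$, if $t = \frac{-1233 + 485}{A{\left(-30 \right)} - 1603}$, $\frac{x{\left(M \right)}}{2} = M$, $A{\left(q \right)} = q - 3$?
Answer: $- \frac{942967}{409} \approx -2305.5$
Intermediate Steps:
$A{\left(q \right)} = -3 + q$
$x{\left(M \right)} = 2 M$
$t = \frac{187}{409}$ ($t = \frac{-1233 + 485}{\left(-3 - 30\right) - 1603} = - \frac{748}{-33 - 1603} = - \frac{748}{-1636} = \left(-748\right) \left(- \frac{1}{1636}\right) = \frac{187}{409} \approx 0.45721$)
$\left(x{\left(7 \right)} - 2320\right) + t = \left(2 \cdot 7 - 2320\right) + \frac{187}{409} = \left(14 - 2320\right) + \frac{187}{409} = -2306 + \frac{187}{409} = - \frac{942967}{409}$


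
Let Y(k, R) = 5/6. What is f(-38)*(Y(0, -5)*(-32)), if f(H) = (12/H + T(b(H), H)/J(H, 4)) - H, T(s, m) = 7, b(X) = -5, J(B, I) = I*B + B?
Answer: -57224/57 ≈ -1003.9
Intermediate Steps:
J(B, I) = B + B*I (J(B, I) = B*I + B = B + B*I)
Y(k, R) = 5/6 (Y(k, R) = 5*(1/6) = 5/6)
f(H) = -H + 67/(5*H) (f(H) = (12/H + 7/((H*(1 + 4)))) - H = (12/H + 7/((H*5))) - H = (12/H + 7/((5*H))) - H = (12/H + 7*(1/(5*H))) - H = (12/H + 7/(5*H)) - H = 67/(5*H) - H = -H + 67/(5*H))
f(-38)*(Y(0, -5)*(-32)) = (-1*(-38) + (67/5)/(-38))*((5/6)*(-32)) = (38 + (67/5)*(-1/38))*(-80/3) = (38 - 67/190)*(-80/3) = (7153/190)*(-80/3) = -57224/57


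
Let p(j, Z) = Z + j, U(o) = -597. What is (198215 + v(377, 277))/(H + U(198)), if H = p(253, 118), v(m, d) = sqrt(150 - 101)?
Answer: -99111/113 ≈ -877.09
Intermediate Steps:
v(m, d) = 7 (v(m, d) = sqrt(49) = 7)
H = 371 (H = 118 + 253 = 371)
(198215 + v(377, 277))/(H + U(198)) = (198215 + 7)/(371 - 597) = 198222/(-226) = 198222*(-1/226) = -99111/113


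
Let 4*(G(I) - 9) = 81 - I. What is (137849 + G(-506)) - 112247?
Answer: 103031/4 ≈ 25758.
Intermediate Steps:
G(I) = 117/4 - I/4 (G(I) = 9 + (81 - I)/4 = 9 + (81/4 - I/4) = 117/4 - I/4)
(137849 + G(-506)) - 112247 = (137849 + (117/4 - ¼*(-506))) - 112247 = (137849 + (117/4 + 253/2)) - 112247 = (137849 + 623/4) - 112247 = 552019/4 - 112247 = 103031/4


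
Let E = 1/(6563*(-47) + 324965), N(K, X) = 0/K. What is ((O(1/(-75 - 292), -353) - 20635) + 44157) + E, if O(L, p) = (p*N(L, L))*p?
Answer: 388207089/16504 ≈ 23522.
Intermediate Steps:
N(K, X) = 0
O(L, p) = 0 (O(L, p) = (p*0)*p = 0*p = 0)
E = 1/16504 (E = 1/(-308461 + 324965) = 1/16504 ≈ 6.0591e-5)
((O(1/(-75 - 292), -353) - 20635) + 44157) + E = ((0 - 20635) + 44157) + 1/16504 = (-20635 + 44157) + 1/16504 = 23522 + 1/16504 = 388207089/16504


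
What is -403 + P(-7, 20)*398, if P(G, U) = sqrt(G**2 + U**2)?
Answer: -403 + 398*sqrt(449) ≈ 8030.5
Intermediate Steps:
-403 + P(-7, 20)*398 = -403 + sqrt((-7)**2 + 20**2)*398 = -403 + sqrt(49 + 400)*398 = -403 + sqrt(449)*398 = -403 + 398*sqrt(449)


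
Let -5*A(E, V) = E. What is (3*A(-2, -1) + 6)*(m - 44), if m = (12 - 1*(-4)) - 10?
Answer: -1368/5 ≈ -273.60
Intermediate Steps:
A(E, V) = -E/5
m = 6 (m = (12 + 4) - 10 = 16 - 10 = 6)
(3*A(-2, -1) + 6)*(m - 44) = (3*(-1/5*(-2)) + 6)*(6 - 44) = (3*(2/5) + 6)*(-38) = (6/5 + 6)*(-38) = (36/5)*(-38) = -1368/5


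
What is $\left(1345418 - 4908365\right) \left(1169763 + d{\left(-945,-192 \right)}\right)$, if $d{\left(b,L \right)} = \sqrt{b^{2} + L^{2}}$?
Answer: $-4167803571561 - 10688841 \sqrt{103321} \approx -4.1712 \cdot 10^{12}$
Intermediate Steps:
$d{\left(b,L \right)} = \sqrt{L^{2} + b^{2}}$
$\left(1345418 - 4908365\right) \left(1169763 + d{\left(-945,-192 \right)}\right) = \left(1345418 - 4908365\right) \left(1169763 + \sqrt{\left(-192\right)^{2} + \left(-945\right)^{2}}\right) = - 3562947 \left(1169763 + \sqrt{36864 + 893025}\right) = - 3562947 \left(1169763 + \sqrt{929889}\right) = - 3562947 \left(1169763 + 3 \sqrt{103321}\right) = -4167803571561 - 10688841 \sqrt{103321}$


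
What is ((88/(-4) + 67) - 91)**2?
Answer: 2116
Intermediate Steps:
((88/(-4) + 67) - 91)**2 = ((88*(-1/4) + 67) - 91)**2 = ((-22 + 67) - 91)**2 = (45 - 91)**2 = (-46)**2 = 2116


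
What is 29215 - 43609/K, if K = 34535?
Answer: 1008896416/34535 ≈ 29214.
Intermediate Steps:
29215 - 43609/K = 29215 - 43609/34535 = 1008896416/34535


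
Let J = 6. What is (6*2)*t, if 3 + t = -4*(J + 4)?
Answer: -516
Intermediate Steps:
t = -43 (t = -3 - 4*(6 + 4) = -3 - 4*10 = -3 - 40 = -43)
(6*2)*t = (6*2)*(-43) = 12*(-43) = -516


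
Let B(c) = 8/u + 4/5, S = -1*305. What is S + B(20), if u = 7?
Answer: -10607/35 ≈ -303.06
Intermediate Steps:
S = -305
B(c) = 68/35 (B(c) = 8/7 + 4/5 = 8*(⅐) + 4*(⅕) = 8/7 + ⅘ = 68/35)
S + B(20) = -305 + 68/35 = -10607/35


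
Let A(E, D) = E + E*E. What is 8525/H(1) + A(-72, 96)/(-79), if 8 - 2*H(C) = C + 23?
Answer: -714371/632 ≈ -1130.3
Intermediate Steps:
H(C) = -15/2 - C/2 (H(C) = 4 - (C + 23)/2 = 4 - (23 + C)/2 = 4 + (-23/2 - C/2) = -15/2 - C/2)
A(E, D) = E + E²
8525/H(1) + A(-72, 96)/(-79) = 8525/(-15/2 - ½*1) - 72*(1 - 72)/(-79) = 8525/(-15/2 - ½) - 72*(-71)*(-1/79) = 8525/(-8) + 5112*(-1/79) = 8525*(-⅛) - 5112/79 = -8525/8 - 5112/79 = -714371/632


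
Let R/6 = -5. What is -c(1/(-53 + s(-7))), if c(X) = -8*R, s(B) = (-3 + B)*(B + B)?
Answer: -240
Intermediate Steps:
R = -30 (R = 6*(-5) = -30)
s(B) = 2*B*(-3 + B) (s(B) = (-3 + B)*(2*B) = 2*B*(-3 + B))
c(X) = 240 (c(X) = -8*(-30) = 240)
-c(1/(-53 + s(-7))) = -1*240 = -240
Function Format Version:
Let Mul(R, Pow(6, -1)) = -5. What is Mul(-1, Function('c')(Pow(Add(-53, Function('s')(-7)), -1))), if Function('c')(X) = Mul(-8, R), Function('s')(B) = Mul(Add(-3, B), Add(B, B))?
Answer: -240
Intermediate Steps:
R = -30 (R = Mul(6, -5) = -30)
Function('s')(B) = Mul(2, B, Add(-3, B)) (Function('s')(B) = Mul(Add(-3, B), Mul(2, B)) = Mul(2, B, Add(-3, B)))
Function('c')(X) = 240 (Function('c')(X) = Mul(-8, -30) = 240)
Mul(-1, Function('c')(Pow(Add(-53, Function('s')(-7)), -1))) = Mul(-1, 240) = -240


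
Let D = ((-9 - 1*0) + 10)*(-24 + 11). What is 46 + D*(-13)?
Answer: 215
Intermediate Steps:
D = -13 (D = ((-9 + 0) + 10)*(-13) = (-9 + 10)*(-13) = 1*(-13) = -13)
46 + D*(-13) = 46 - 13*(-13) = 46 + 169 = 215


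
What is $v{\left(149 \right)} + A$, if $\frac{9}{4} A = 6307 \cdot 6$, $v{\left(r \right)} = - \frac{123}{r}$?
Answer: $\frac{7517575}{447} \approx 16818.0$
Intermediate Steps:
$A = \frac{50456}{3}$ ($A = \frac{4 \cdot 6307 \cdot 6}{9} = \frac{4}{9} \cdot 37842 = \frac{50456}{3} \approx 16819.0$)
$v{\left(149 \right)} + A = - \frac{123}{149} + \frac{50456}{3} = \frac{7517575}{447}$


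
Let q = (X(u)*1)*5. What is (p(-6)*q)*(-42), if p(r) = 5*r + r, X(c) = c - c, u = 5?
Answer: 0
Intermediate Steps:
X(c) = 0
p(r) = 6*r
q = 0 (q = (0*1)*5 = 0*5 = 0)
(p(-6)*q)*(-42) = ((6*(-6))*0)*(-42) = -36*0*(-42) = 0*(-42) = 0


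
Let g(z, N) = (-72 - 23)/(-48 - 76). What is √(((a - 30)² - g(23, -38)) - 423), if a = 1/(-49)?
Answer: √4406679047/3038 ≈ 21.851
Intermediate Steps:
a = -1/49 ≈ -0.020408
g(z, N) = 95/124 (g(z, N) = -95/(-124) = -95*(-1/124) = 95/124)
√(((a - 30)² - g(23, -38)) - 423) = √(((-1/49 - 30)² - 1*95/124) - 423) = √(((-1471/49)² - 95/124) - 423) = √((2163841/2401 - 95/124) - 423) = √(268088189/297724 - 423) = √(142150937/297724) = √4406679047/3038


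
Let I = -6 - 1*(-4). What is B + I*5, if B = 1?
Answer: -9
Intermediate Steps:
I = -2 (I = -6 + 4 = -2)
B + I*5 = 1 - 2*5 = 1 - 10 = -9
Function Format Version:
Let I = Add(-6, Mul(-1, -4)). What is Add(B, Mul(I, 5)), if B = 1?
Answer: -9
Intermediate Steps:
I = -2 (I = Add(-6, 4) = -2)
Add(B, Mul(I, 5)) = Add(1, Mul(-2, 5)) = Add(1, -10) = -9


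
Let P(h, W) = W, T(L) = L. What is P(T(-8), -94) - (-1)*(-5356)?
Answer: -5450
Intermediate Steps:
P(T(-8), -94) - (-1)*(-5356) = -94 - (-1)*(-5356) = -94 - 1*5356 = -94 - 5356 = -5450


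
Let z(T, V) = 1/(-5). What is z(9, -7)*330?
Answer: -66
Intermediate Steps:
z(T, V) = -⅕
z(9, -7)*330 = -⅕*330 = -66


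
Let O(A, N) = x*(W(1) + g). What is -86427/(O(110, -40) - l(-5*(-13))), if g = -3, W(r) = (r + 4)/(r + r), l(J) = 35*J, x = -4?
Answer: 86427/2273 ≈ 38.023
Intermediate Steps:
W(r) = (4 + r)/(2*r) (W(r) = (4 + r)/((2*r)) = (4 + r)*(1/(2*r)) = (4 + r)/(2*r))
O(A, N) = 2 (O(A, N) = -4*((1/2)*(4 + 1)/1 - 3) = -4*((1/2)*1*5 - 3) = -4*(5/2 - 3) = -4*(-1/2) = 2)
-86427/(O(110, -40) - l(-5*(-13))) = -86427/(2 - 35*(-5*(-13))) = -86427/(2 - 35*65) = -86427/(2 - 1*2275) = -86427/(2 - 2275) = -86427/(-2273) = -86427*(-1/2273) = 86427/2273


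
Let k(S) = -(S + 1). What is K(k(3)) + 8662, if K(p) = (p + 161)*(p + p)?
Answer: 7406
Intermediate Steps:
k(S) = -1 - S (k(S) = -(1 + S) = -1 - S)
K(p) = 2*p*(161 + p) (K(p) = (161 + p)*(2*p) = 2*p*(161 + p))
K(k(3)) + 8662 = 2*(-1 - 1*3)*(161 + (-1 - 1*3)) + 8662 = 2*(-1 - 3)*(161 + (-1 - 3)) + 8662 = 2*(-4)*(161 - 4) + 8662 = 2*(-4)*157 + 8662 = -1256 + 8662 = 7406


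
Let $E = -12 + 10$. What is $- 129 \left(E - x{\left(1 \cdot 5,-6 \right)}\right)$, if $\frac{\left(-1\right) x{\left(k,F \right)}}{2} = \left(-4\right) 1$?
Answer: $1290$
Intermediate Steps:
$E = -2$
$x{\left(k,F \right)} = 8$ ($x{\left(k,F \right)} = - 2 \left(\left(-4\right) 1\right) = \left(-2\right) \left(-4\right) = 8$)
$- 129 \left(E - x{\left(1 \cdot 5,-6 \right)}\right) = - 129 \left(-2 - 8\right) = \left(-129\right) \left(-10\right) = 1290$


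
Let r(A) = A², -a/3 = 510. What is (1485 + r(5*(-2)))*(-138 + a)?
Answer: -2643780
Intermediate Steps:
a = -1530 (a = -3*510 = -1530)
(1485 + r(5*(-2)))*(-138 + a) = (1485 + (5*(-2))²)*(-138 - 1530) = (1485 + (-10)²)*(-1668) = (1485 + 100)*(-1668) = 1585*(-1668) = -2643780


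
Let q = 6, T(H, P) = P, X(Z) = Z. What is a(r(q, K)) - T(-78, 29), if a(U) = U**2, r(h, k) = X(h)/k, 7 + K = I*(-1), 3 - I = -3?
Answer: -4865/169 ≈ -28.787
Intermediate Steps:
I = 6 (I = 3 - 1*(-3) = 3 + 3 = 6)
K = -13 (K = -7 + 6*(-1) = -7 - 6 = -13)
r(h, k) = h/k
a(r(q, K)) - T(-78, 29) = (6/(-13))**2 - 1*29 = (6*(-1/13))**2 - 29 = (-6/13)**2 - 29 = 36/169 - 29 = -4865/169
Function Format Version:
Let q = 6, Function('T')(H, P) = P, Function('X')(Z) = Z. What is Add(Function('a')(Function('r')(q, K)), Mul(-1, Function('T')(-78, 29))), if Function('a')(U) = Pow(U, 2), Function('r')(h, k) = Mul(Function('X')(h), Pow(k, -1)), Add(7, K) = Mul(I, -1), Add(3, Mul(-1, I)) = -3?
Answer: Rational(-4865, 169) ≈ -28.787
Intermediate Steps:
I = 6 (I = Add(3, Mul(-1, -3)) = Add(3, 3) = 6)
K = -13 (K = Add(-7, Mul(6, -1)) = Add(-7, -6) = -13)
Function('r')(h, k) = Mul(h, Pow(k, -1))
Add(Function('a')(Function('r')(q, K)), Mul(-1, Function('T')(-78, 29))) = Add(Pow(Mul(6, Pow(-13, -1)), 2), Mul(-1, 29)) = Add(Pow(Mul(6, Rational(-1, 13)), 2), -29) = Add(Pow(Rational(-6, 13), 2), -29) = Add(Rational(36, 169), -29) = Rational(-4865, 169)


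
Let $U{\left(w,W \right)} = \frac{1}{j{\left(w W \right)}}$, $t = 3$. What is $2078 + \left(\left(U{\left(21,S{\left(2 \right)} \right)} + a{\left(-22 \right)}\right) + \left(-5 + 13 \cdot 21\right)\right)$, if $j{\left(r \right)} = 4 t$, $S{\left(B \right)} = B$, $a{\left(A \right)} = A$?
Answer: $\frac{27889}{12} \approx 2324.1$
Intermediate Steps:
$j{\left(r \right)} = 12$ ($j{\left(r \right)} = 4 \cdot 3 = 12$)
$U{\left(w,W \right)} = \frac{1}{12}$
$2078 + \left(\left(U{\left(21,S{\left(2 \right)} \right)} + a{\left(-22 \right)}\right) + \left(-5 + 13 \cdot 21\right)\right) = 2078 + \left(\left(\frac{1}{12} - 22\right) + \left(-5 + 13 \cdot 21\right)\right) = 2078 + \left(- \frac{263}{12} + \left(-5 + 273\right)\right) = 2078 + \left(- \frac{263}{12} + 268\right) = 2078 + \frac{2953}{12} = \frac{27889}{12}$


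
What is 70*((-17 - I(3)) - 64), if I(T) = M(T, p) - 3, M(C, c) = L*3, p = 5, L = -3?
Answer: -4830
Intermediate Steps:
M(C, c) = -9 (M(C, c) = -3*3 = -9)
I(T) = -12 (I(T) = -9 - 3 = -12)
70*((-17 - I(3)) - 64) = 70*((-17 - 1*(-12)) - 64) = 70*((-17 + 12) - 64) = 70*(-5 - 64) = 70*(-69) = -4830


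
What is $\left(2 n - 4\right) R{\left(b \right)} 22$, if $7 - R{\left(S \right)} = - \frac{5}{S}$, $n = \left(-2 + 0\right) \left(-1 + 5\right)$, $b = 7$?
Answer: $- \frac{23760}{7} \approx -3394.3$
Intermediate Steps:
$n = -8$ ($n = \left(-2\right) 4 = -8$)
$R{\left(S \right)} = 7 + \frac{5}{S}$ ($R{\left(S \right)} = 7 - - \frac{5}{S} = 7 + \frac{5}{S}$)
$\left(2 n - 4\right) R{\left(b \right)} 22 = \left(2 \left(-8\right) - 4\right) \left(7 + \frac{5}{7}\right) 22 = \left(-16 - 4\right) \left(7 + 5 \cdot \frac{1}{7}\right) 22 = - 20 \left(7 + \frac{5}{7}\right) 22 = \left(-20\right) \frac{54}{7} \cdot 22 = \left(- \frac{1080}{7}\right) 22 = - \frac{23760}{7}$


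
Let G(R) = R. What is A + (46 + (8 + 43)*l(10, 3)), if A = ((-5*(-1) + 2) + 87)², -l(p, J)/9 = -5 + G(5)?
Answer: 8882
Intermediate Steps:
l(p, J) = 0 (l(p, J) = -9*(-5 + 5) = -9*0 = 0)
A = 8836 (A = ((5 + 2) + 87)² = (7 + 87)² = 94² = 8836)
A + (46 + (8 + 43)*l(10, 3)) = 8836 + (46 + (8 + 43)*0) = 8836 + (46 + 51*0) = 8836 + (46 + 0) = 8836 + 46 = 8882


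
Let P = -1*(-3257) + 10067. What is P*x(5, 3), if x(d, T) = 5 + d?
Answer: 133240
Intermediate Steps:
P = 13324 (P = 3257 + 10067 = 13324)
P*x(5, 3) = 13324*(5 + 5) = 13324*10 = 133240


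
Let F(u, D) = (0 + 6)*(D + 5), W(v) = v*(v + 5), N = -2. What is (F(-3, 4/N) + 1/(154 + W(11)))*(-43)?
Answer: -255463/330 ≈ -774.13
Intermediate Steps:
W(v) = v*(5 + v)
F(u, D) = 30 + 6*D (F(u, D) = 6*(5 + D) = 30 + 6*D)
(F(-3, 4/N) + 1/(154 + W(11)))*(-43) = ((30 + 6*(4/(-2))) + 1/(154 + 11*(5 + 11)))*(-43) = ((30 + 6*(4*(-1/2))) + 1/(154 + 11*16))*(-43) = ((30 + 6*(-2)) + 1/(154 + 176))*(-43) = ((30 - 12) + 1/330)*(-43) = (18 + 1/330)*(-43) = (5941/330)*(-43) = -255463/330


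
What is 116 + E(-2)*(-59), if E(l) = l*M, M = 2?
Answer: 352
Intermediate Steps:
E(l) = 2*l (E(l) = l*2 = 2*l)
116 + E(-2)*(-59) = 116 + (2*(-2))*(-59) = 116 - 4*(-59) = 116 + 236 = 352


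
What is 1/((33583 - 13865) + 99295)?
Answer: 1/119013 ≈ 8.4025e-6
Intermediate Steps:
1/((33583 - 13865) + 99295) = 1/(19718 + 99295) = 1/119013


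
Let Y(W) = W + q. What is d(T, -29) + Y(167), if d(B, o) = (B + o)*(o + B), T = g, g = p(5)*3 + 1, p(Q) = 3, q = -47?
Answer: 481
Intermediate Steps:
Y(W) = -47 + W (Y(W) = W - 47 = -47 + W)
g = 10 (g = 3*3 + 1 = 9 + 1 = 10)
T = 10
d(B, o) = (B + o)**2 (d(B, o) = (B + o)*(B + o) = (B + o)**2)
d(T, -29) + Y(167) = (10 - 29)**2 + (-47 + 167) = (-19)**2 + 120 = 361 + 120 = 481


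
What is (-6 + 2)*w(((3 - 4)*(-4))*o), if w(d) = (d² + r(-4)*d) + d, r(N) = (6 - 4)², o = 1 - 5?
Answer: -704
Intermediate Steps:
o = -4
r(N) = 4 (r(N) = 2² = 4)
w(d) = d² + 5*d (w(d) = (d² + 4*d) + d = d² + 5*d)
(-6 + 2)*w(((3 - 4)*(-4))*o) = (-6 + 2)*((((3 - 4)*(-4))*(-4))*(5 + ((3 - 4)*(-4))*(-4))) = -4*-1*(-4)*(-4)*(5 - 1*(-4)*(-4)) = -4*4*(-4)*(5 + 4*(-4)) = -(-64)*(5 - 16) = -(-64)*(-11) = -4*176 = -704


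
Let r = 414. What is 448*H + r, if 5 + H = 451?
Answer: 200222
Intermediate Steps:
H = 446 (H = -5 + 451 = 446)
448*H + r = 448*446 + 414 = 199808 + 414 = 200222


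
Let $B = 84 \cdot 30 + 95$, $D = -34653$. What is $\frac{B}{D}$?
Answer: $- \frac{2615}{34653} \approx -0.075462$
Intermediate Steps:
$B = 2615$ ($B = 2520 + 95 = 2615$)
$\frac{B}{D} = \frac{2615}{-34653} = 2615 \left(- \frac{1}{34653}\right) = - \frac{2615}{34653}$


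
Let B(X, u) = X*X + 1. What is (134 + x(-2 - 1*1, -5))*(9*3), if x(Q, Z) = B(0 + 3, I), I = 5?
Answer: 3888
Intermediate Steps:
B(X, u) = 1 + X**2 (B(X, u) = X**2 + 1 = 1 + X**2)
x(Q, Z) = 10 (x(Q, Z) = 1 + (0 + 3)**2 = 1 + 3**2 = 1 + 9 = 10)
(134 + x(-2 - 1*1, -5))*(9*3) = (134 + 10)*(9*3) = 144*27 = 3888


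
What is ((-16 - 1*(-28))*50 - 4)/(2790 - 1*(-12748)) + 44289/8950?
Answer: 346748341/69532550 ≈ 4.9868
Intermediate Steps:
((-16 - 1*(-28))*50 - 4)/(2790 - 1*(-12748)) + 44289/8950 = ((-16 + 28)*50 - 4)/(2790 + 12748) + 44289*(1/8950) = (12*50 - 4)/15538 + 44289/8950 = (600 - 4)*(1/15538) + 44289/8950 = 596*(1/15538) + 44289/8950 = 298/7769 + 44289/8950 = 346748341/69532550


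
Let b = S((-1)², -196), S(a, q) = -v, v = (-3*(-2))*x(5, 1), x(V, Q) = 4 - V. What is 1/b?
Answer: ⅙ ≈ 0.16667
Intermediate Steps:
v = -6 (v = (-3*(-2))*(4 - 1*5) = 6*(4 - 5) = 6*(-1) = -6)
S(a, q) = 6 (S(a, q) = -1*(-6) = 6)
b = 6
1/b = 1/6 = ⅙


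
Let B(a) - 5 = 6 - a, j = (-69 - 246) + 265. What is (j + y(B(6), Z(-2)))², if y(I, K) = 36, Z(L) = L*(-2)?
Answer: 196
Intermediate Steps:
Z(L) = -2*L
j = -50 (j = -315 + 265 = -50)
B(a) = 11 - a (B(a) = 5 + (6 - a) = 11 - a)
(j + y(B(6), Z(-2)))² = (-50 + 36)² = (-14)² = 196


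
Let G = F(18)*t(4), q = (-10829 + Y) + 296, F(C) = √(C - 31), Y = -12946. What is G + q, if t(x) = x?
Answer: -23479 + 4*I*√13 ≈ -23479.0 + 14.422*I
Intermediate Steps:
F(C) = √(-31 + C)
q = -23479 (q = (-10829 - 12946) + 296 = -23775 + 296 = -23479)
G = 4*I*√13 (G = √(-31 + 18)*4 = √(-13)*4 = (I*√13)*4 = 4*I*√13 ≈ 14.422*I)
G + q = 4*I*√13 - 23479 = -23479 + 4*I*√13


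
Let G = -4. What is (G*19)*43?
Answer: -3268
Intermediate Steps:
(G*19)*43 = -4*19*43 = -76*43 = -3268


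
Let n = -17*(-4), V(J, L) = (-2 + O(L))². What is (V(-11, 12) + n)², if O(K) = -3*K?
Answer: 2286144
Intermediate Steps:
V(J, L) = (-2 - 3*L)²
n = 68
(V(-11, 12) + n)² = ((2 + 3*12)² + 68)² = ((2 + 36)² + 68)² = (38² + 68)² = (1444 + 68)² = 1512² = 2286144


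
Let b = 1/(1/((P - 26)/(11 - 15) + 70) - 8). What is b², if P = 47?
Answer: 67081/4276624 ≈ 0.015685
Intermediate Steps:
b = -259/2068 (b = 1/(1/((47 - 26)/(11 - 15) + 70) - 8) = 1/(1/(21/(-4) + 70) - 8) = 1/(1/(21*(-¼) + 70) - 8) = 1/(1/(-21/4 + 70) - 8) = 1/(1/(259/4) - 8) = 1/(4/259 - 8) = 1/(-2068/259) = -259/2068 ≈ -0.12524)
b² = (-259/2068)² = 67081/4276624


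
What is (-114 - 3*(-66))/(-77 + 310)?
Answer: 84/233 ≈ 0.36052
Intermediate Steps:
(-114 - 3*(-66))/(-77 + 310) = (-114 + 198)/233 = 84*(1/233) = 84/233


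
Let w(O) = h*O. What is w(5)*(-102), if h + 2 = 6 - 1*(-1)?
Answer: -2550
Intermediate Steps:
h = 5 (h = -2 + (6 - 1*(-1)) = -2 + (6 + 1) = -2 + 7 = 5)
w(O) = 5*O
w(5)*(-102) = (5*5)*(-102) = 25*(-102) = -2550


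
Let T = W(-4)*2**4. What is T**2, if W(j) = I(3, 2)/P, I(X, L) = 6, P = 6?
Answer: 256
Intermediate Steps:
W(j) = 1 (W(j) = 6/6 = 6*(1/6) = 1)
T = 16 (T = 1*2**4 = 1*16 = 16)
T**2 = 16**2 = 256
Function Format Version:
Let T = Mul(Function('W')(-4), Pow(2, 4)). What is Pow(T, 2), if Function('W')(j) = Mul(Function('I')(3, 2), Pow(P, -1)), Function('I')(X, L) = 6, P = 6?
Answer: 256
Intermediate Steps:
Function('W')(j) = 1 (Function('W')(j) = Mul(6, Pow(6, -1)) = Mul(6, Rational(1, 6)) = 1)
T = 16 (T = Mul(1, Pow(2, 4)) = Mul(1, 16) = 16)
Pow(T, 2) = Pow(16, 2) = 256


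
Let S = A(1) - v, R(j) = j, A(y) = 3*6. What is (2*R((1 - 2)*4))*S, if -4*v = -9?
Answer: -126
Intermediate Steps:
A(y) = 18
v = 9/4 (v = -1/4*(-9) = 9/4 ≈ 2.2500)
S = 63/4 (S = 18 - 1*9/4 = 18 - 9/4 = 63/4 ≈ 15.750)
(2*R((1 - 2)*4))*S = (2*((1 - 2)*4))*(63/4) = (2*(-1*4))*(63/4) = (2*(-4))*(63/4) = -8*63/4 = -126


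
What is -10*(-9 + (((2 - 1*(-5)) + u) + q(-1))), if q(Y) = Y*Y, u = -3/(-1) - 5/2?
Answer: 5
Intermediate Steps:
u = 1/2 (u = -3*(-1) - 5*1/2 = 3 - 5/2 = 1/2 ≈ 0.50000)
q(Y) = Y**2
-10*(-9 + (((2 - 1*(-5)) + u) + q(-1))) = -10*(-9 + (((2 - 1*(-5)) + 1/2) + (-1)**2)) = -10*(-9 + (((2 + 5) + 1/2) + 1)) = -10*(-9 + ((7 + 1/2) + 1)) = -10*(-9 + (15/2 + 1)) = -10*(-9 + 17/2) = -10*(-1/2) = 5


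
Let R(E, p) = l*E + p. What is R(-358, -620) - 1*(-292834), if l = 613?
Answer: 72760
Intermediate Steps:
R(E, p) = p + 613*E (R(E, p) = 613*E + p = p + 613*E)
R(-358, -620) - 1*(-292834) = (-620 + 613*(-358)) - 1*(-292834) = (-620 - 219454) + 292834 = -220074 + 292834 = 72760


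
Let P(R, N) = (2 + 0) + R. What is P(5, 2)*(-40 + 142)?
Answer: 714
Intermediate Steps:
P(R, N) = 2 + R
P(5, 2)*(-40 + 142) = (2 + 5)*(-40 + 142) = 7*102 = 714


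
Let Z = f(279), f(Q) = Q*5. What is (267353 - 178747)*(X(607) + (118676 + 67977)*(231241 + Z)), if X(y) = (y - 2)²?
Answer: 3847500532743798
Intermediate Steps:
f(Q) = 5*Q
Z = 1395 (Z = 5*279 = 1395)
X(y) = (-2 + y)²
(267353 - 178747)*(X(607) + (118676 + 67977)*(231241 + Z)) = (267353 - 178747)*((-2 + 607)² + (118676 + 67977)*(231241 + 1395)) = 88606*(605² + 186653*232636) = 88606*(366025 + 43422207308) = 88606*43422573333 = 3847500532743798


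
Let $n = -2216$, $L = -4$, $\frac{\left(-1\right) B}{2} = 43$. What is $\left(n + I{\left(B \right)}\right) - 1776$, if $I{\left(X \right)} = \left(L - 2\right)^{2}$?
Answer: $-3956$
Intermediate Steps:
$B = -86$ ($B = \left(-2\right) 43 = -86$)
$I{\left(X \right)} = 36$ ($I{\left(X \right)} = \left(-4 - 2\right)^{2} = \left(-6\right)^{2} = 36$)
$\left(n + I{\left(B \right)}\right) - 1776 = \left(-2216 + 36\right) - 1776 = -2180 - 1776 = -3956$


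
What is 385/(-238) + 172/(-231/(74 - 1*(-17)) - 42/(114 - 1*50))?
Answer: -2505863/45186 ≈ -55.457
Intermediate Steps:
385/(-238) + 172/(-231/(74 - 1*(-17)) - 42/(114 - 1*50)) = 385*(-1/238) + 172/(-231/(74 + 17) - 42/(114 - 50)) = -55/34 + 172/(-231/91 - 42/64) = -55/34 + 172/(-231*1/91 - 42*1/64) = -55/34 + 172/(-33/13 - 21/32) = -55/34 + 172/(-1329/416) = -55/34 + 172*(-416/1329) = -55/34 - 71552/1329 = -2505863/45186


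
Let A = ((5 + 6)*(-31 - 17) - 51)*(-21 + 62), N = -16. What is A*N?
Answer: 379824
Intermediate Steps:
A = -23739 (A = (11*(-48) - 51)*41 = (-528 - 51)*41 = -579*41 = -23739)
A*N = -23739*(-16) = 379824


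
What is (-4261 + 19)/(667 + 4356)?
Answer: -4242/5023 ≈ -0.84451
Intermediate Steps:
(-4261 + 19)/(667 + 4356) = -4242/5023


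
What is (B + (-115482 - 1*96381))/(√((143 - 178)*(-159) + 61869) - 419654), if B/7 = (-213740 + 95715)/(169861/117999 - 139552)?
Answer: 732005366423074408212/1449981576193090970767 + 1744306896688878*√67434/1449981576193090970767 ≈ 0.50515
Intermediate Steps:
B = 97487823825/16466826587 (B = 7*((-213740 + 95715)/(169861/117999 - 139552)) = 7*(-118025/(169861*(1/117999) - 139552)) = 7*(-118025/(169861/117999 - 139552)) = 7*(-118025/(-16466826587/117999)) = 7*(-118025*(-117999/16466826587)) = 7*(13926831975/16466826587) = 97487823825/16466826587 ≈ 5.9203)
(B + (-115482 - 1*96381))/(√((143 - 178)*(-159) + 61869) - 419654) = (97487823825/16466826587 + (-115482 - 1*96381))/(√((143 - 178)*(-159) + 61869) - 419654) = (97487823825/16466826587 + (-115482 - 96381))/(√(-35*(-159) + 61869) - 419654) = (97487823825/16466826587 - 211863)/(√(5565 + 61869) - 419654) = -3488613793377756/(16466826587*(√67434 - 419654)) = -3488613793377756/(16466826587*(-419654 + √67434))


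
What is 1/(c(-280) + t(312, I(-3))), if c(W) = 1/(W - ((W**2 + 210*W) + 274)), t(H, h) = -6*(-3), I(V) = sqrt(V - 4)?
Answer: 20154/362771 ≈ 0.055556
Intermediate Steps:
I(V) = sqrt(-4 + V)
t(H, h) = 18
c(W) = 1/(-274 - W**2 - 209*W) (c(W) = 1/(W - (274 + W**2 + 210*W)) = 1/(W + (-274 - W**2 - 210*W)) = 1/(-274 - W**2 - 209*W))
1/(c(-280) + t(312, I(-3))) = 1/(-1/(274 + (-280)**2 + 209*(-280)) + 18) = 1/(-1/(274 + 78400 - 58520) + 18) = 1/(-1/20154 + 18) = 1/(362771/20154) = 20154/362771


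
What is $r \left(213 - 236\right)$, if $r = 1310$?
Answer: $-30130$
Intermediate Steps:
$r \left(213 - 236\right) = 1310 \left(213 - 236\right) = 1310 \left(-23\right) = -30130$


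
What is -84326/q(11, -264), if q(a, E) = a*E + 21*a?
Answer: 7666/243 ≈ 31.547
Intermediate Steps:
q(a, E) = 21*a + E*a (q(a, E) = E*a + 21*a = 21*a + E*a)
-84326/q(11, -264) = -84326*1/(11*(21 - 264)) = -84326/(11*(-243)) = -84326/(-2673) = -84326*(-1/2673) = 7666/243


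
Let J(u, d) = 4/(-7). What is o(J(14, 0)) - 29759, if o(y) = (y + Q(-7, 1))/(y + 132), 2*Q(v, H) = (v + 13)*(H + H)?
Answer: -13689121/460 ≈ -29759.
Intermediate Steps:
Q(v, H) = H*(13 + v) (Q(v, H) = ((v + 13)*(H + H))/2 = ((13 + v)*(2*H))/2 = (2*H*(13 + v))/2 = H*(13 + v))
J(u, d) = -4/7 (J(u, d) = 4*(-1/7) = -4/7)
o(y) = (6 + y)/(132 + y) (o(y) = (y + 1*(13 - 7))/(y + 132) = (y + 1*6)/(132 + y) = (y + 6)/(132 + y) = (6 + y)/(132 + y))
o(J(14, 0)) - 29759 = (6 - 4/7)/(132 - 4/7) - 29759 = (38/7)/(920/7) - 29759 = (7/920)*(38/7) - 29759 = 19/460 - 29759 = -13689121/460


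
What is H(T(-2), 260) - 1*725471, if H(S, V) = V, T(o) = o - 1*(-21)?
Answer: -725211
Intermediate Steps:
T(o) = 21 + o (T(o) = o + 21 = 21 + o)
H(T(-2), 260) - 1*725471 = 260 - 1*725471 = 260 - 725471 = -725211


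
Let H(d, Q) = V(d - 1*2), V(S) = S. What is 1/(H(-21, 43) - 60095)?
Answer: -1/60118 ≈ -1.6634e-5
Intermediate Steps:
H(d, Q) = -2 + d (H(d, Q) = d - 1*2 = d - 2 = -2 + d)
1/(H(-21, 43) - 60095) = 1/((-2 - 21) - 60095) = 1/(-23 - 60095) = 1/(-60118) = -1/60118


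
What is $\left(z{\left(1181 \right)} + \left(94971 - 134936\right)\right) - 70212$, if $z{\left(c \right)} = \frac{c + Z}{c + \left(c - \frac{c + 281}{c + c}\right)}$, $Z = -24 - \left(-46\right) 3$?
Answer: $- \frac{307259096612}{2788791} \approx -1.1018 \cdot 10^{5}$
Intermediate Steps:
$Z = 114$ ($Z = -24 - -138 = -24 + 138 = 114$)
$z{\left(c \right)} = \frac{114 + c}{2 c - \frac{281 + c}{2 c}}$ ($z{\left(c \right)} = \frac{c + 114}{c + \left(c - \frac{c + 281}{c + c}\right)} = \frac{114 + c}{c + \left(c - \frac{281 + c}{2 c}\right)} = \frac{114 + c}{2 c - \frac{281 + c}{2 c}}$)
$\left(z{\left(1181 \right)} + \left(94971 - 134936\right)\right) - 70212 = \left(2 \cdot 1181 \frac{1}{-281 - 1181 + 4 \cdot 1181^{2}} \left(114 + 1181\right) + \left(94971 - 134936\right)\right) - 70212 = \left(2 \cdot 1181 \frac{1}{-281 - 1181 + 4 \cdot 1394761} \cdot 1295 + \left(94971 - 134936\right)\right) - 70212 = \left(2 \cdot 1181 \frac{1}{-281 - 1181 + 5579044} \cdot 1295 - 39965\right) - 70212 = \left(2 \cdot 1181 \cdot \frac{1}{5577582} \cdot 1295 - 39965\right) - 70212 = \left(\frac{1529395}{2788791} - 39965\right) - 70212 = - \frac{111452502920}{2788791} - 70212 = - \frac{307259096612}{2788791}$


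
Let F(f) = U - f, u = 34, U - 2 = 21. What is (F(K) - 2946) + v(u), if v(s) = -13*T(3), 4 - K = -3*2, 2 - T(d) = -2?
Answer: -2985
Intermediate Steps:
T(d) = 4 (T(d) = 2 - 1*(-2) = 2 + 2 = 4)
K = 10 (K = 4 - (-3)*2 = 4 - 1*(-6) = 4 + 6 = 10)
U = 23 (U = 2 + 21 = 23)
v(s) = -52 (v(s) = -13*4 = -52)
F(f) = 23 - f
(F(K) - 2946) + v(u) = ((23 - 1*10) - 2946) - 52 = ((23 - 10) - 2946) - 52 = (13 - 2946) - 52 = -2933 - 52 = -2985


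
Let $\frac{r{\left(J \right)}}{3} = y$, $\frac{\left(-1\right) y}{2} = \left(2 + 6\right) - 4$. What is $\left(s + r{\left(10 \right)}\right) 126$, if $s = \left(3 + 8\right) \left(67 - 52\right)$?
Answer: $17766$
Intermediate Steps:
$y = -8$ ($y = - 2 \left(\left(2 + 6\right) - 4\right) = - 2 \left(8 - 4\right) = \left(-2\right) 4 = -8$)
$r{\left(J \right)} = -24$ ($r{\left(J \right)} = 3 \left(-8\right) = -24$)
$s = 165$ ($s = 11 \cdot 15 = 165$)
$\left(s + r{\left(10 \right)}\right) 126 = \left(165 - 24\right) 126 = 141 \cdot 126 = 17766$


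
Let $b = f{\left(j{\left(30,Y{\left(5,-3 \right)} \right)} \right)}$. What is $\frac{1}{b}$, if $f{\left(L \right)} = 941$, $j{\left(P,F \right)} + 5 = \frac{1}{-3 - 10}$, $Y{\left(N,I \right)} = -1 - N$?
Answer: $\frac{1}{941} \approx 0.0010627$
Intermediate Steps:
$j{\left(P,F \right)} = - \frac{66}{13}$ ($j{\left(P,F \right)} = -5 + \frac{1}{-3 - 10} = -5 + \frac{1}{-13} = -5 - \frac{1}{13} = - \frac{66}{13}$)
$b = 941$
$\frac{1}{b} = \frac{1}{941}$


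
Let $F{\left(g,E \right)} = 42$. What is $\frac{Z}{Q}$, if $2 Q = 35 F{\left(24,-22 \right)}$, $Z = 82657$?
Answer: $\frac{82657}{735} \approx 112.46$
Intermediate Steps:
$Q = 735$ ($Q = \frac{35 \cdot 42}{2} = \frac{1}{2} \cdot 1470 = 735$)
$\frac{Z}{Q} = \frac{82657}{735}$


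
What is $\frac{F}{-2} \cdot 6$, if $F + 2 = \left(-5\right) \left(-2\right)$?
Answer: $-24$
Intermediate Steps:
$F = 8$ ($F = -2 - -10 = -2 + 10 = 8$)
$\frac{F}{-2} \cdot 6 = \frac{8}{-2} \cdot 6 = 8 \left(- \frac{1}{2}\right) 6 = \left(-4\right) 6 = -24$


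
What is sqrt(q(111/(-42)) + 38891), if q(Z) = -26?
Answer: sqrt(38865) ≈ 197.14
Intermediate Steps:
sqrt(q(111/(-42)) + 38891) = sqrt(-26 + 38891) = sqrt(38865)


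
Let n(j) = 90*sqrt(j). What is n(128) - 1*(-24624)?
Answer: 24624 + 720*sqrt(2) ≈ 25642.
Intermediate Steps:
n(128) - 1*(-24624) = 90*sqrt(128) - 1*(-24624) = 90*(8*sqrt(2)) + 24624 = 720*sqrt(2) + 24624 = 24624 + 720*sqrt(2)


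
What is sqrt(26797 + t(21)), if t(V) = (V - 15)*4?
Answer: sqrt(26821) ≈ 163.77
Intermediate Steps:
t(V) = -60 + 4*V (t(V) = (-15 + V)*4 = -60 + 4*V)
sqrt(26797 + t(21)) = sqrt(26797 + (-60 + 4*21)) = sqrt(26797 + (-60 + 84)) = sqrt(26797 + 24) = sqrt(26821)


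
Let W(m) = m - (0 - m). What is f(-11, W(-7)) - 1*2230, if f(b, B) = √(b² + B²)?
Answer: -2230 + √317 ≈ -2212.2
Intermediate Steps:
W(m) = 2*m (W(m) = m - (-1)*m = m + m = 2*m)
f(b, B) = √(B² + b²)
f(-11, W(-7)) - 1*2230 = √((2*(-7))² + (-11)²) - 1*2230 = √((-14)² + 121) - 2230 = √(196 + 121) - 2230 = √317 - 2230 = -2230 + √317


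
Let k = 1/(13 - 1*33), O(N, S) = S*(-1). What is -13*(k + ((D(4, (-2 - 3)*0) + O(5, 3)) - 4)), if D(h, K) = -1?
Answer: 2093/20 ≈ 104.65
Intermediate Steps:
O(N, S) = -S
k = -1/20 (k = 1/(13 - 33) = 1/(-20) = -1/20 ≈ -0.050000)
-13*(k + ((D(4, (-2 - 3)*0) + O(5, 3)) - 4)) = -13*(-1/20 + ((-1 - 1*3) - 4)) = -13*(-1/20 + ((-1 - 3) - 4)) = -13*(-1/20 + (-4 - 4)) = -13*(-1/20 - 8) = -13*(-161/20) = 2093/20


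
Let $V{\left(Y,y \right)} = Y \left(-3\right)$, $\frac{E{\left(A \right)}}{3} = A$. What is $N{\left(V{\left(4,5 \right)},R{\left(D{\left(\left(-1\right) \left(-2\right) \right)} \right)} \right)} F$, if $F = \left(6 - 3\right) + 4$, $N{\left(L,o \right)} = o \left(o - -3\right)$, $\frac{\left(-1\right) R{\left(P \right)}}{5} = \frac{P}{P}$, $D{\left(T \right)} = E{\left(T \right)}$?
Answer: $70$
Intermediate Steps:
$E{\left(A \right)} = 3 A$
$D{\left(T \right)} = 3 T$
$V{\left(Y,y \right)} = - 3 Y$
$R{\left(P \right)} = -5$ ($R{\left(P \right)} = - 5 \frac{P}{P} = \left(-5\right) 1 = -5$)
$N{\left(L,o \right)} = o \left(3 + o\right)$ ($N{\left(L,o \right)} = o \left(o + 3\right) = o \left(3 + o\right)$)
$F = 7$ ($F = 3 + 4 = 7$)
$N{\left(V{\left(4,5 \right)},R{\left(D{\left(\left(-1\right) \left(-2\right) \right)} \right)} \right)} F = - 5 \left(3 - 5\right) 7 = \left(-5\right) \left(-2\right) 7 = 10 \cdot 7 = 70$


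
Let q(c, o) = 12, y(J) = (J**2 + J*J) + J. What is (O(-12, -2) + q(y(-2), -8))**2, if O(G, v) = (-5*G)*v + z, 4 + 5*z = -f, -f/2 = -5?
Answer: 306916/25 ≈ 12277.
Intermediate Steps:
f = 10 (f = -2*(-5) = 10)
z = -14/5 (z = -4/5 + (-1*10)/5 = -4/5 + (1/5)*(-10) = -4/5 - 2 = -14/5 ≈ -2.8000)
y(J) = J + 2*J**2 (y(J) = (J**2 + J**2) + J = 2*J**2 + J = J + 2*J**2)
O(G, v) = -14/5 - 5*G*v (O(G, v) = (-5*G)*v - 14/5 = -5*G*v - 14/5 = -14/5 - 5*G*v)
(O(-12, -2) + q(y(-2), -8))**2 = ((-14/5 - 5*(-12)*(-2)) + 12)**2 = ((-14/5 - 120) + 12)**2 = (-614/5 + 12)**2 = (-554/5)**2 = 306916/25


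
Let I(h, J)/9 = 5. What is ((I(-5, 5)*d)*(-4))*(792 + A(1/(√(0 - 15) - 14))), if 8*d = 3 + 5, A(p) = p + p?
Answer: -30075120/211 + 360*I*√15/211 ≈ -1.4254e+5 + 6.6079*I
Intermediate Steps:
I(h, J) = 45 (I(h, J) = 9*5 = 45)
A(p) = 2*p
d = 1 (d = (3 + 5)/8 = (⅛)*8 = 1)
((I(-5, 5)*d)*(-4))*(792 + A(1/(√(0 - 15) - 14))) = ((45*1)*(-4))*(792 + 2/(√(0 - 15) - 14)) = (45*(-4))*(792 + 2/(√(-15) - 14)) = -180*(792 + 2/(I*√15 - 14)) = -180*(792 + 2/(-14 + I*√15)) = -142560 - 360/(-14 + I*√15)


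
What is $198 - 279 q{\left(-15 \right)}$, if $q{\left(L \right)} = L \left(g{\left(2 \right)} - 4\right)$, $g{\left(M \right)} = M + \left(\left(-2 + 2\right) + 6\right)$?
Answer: $16938$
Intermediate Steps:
$g{\left(M \right)} = 6 + M$ ($g{\left(M \right)} = M + \left(0 + 6\right) = M + 6 = 6 + M$)
$q{\left(L \right)} = 4 L$ ($q{\left(L \right)} = L \left(\left(6 + 2\right) - 4\right) = L \left(8 - 4\right) = L 4 = 4 L$)
$198 - 279 q{\left(-15 \right)} = 198 - 279 \cdot 4 \left(-15\right) = 198 - -16740 = 198 + 16740 = 16938$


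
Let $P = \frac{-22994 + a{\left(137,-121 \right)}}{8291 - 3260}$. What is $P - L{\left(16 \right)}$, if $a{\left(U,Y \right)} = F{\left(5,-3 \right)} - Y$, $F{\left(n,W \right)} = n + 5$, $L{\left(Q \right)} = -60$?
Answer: $\frac{92999}{1677} \approx 55.456$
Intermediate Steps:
$F{\left(n,W \right)} = 5 + n$
$a{\left(U,Y \right)} = 10 - Y$ ($a{\left(U,Y \right)} = \left(5 + 5\right) - Y = 10 - Y$)
$P = - \frac{7621}{1677}$ ($P = \frac{-22994 + \left(10 - -121\right)}{8291 - 3260} = \frac{-22994 + \left(10 + 121\right)}{5031} = \left(-22994 + 131\right) \frac{1}{5031} = \left(-22863\right) \frac{1}{5031} = - \frac{7621}{1677} \approx -4.5444$)
$P - L{\left(16 \right)} = - \frac{7621}{1677} - -60 = - \frac{7621}{1677} + 60 = \frac{92999}{1677}$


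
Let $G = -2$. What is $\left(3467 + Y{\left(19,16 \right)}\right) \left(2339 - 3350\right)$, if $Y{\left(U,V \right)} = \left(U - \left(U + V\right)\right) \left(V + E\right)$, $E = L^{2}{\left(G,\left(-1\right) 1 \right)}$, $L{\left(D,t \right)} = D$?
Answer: $-3181617$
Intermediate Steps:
$E = 4$ ($E = \left(-2\right)^{2} = 4$)
$Y{\left(U,V \right)} = - V \left(4 + V\right)$ ($Y{\left(U,V \right)} = \left(U - \left(U + V\right)\right) \left(V + 4\right) = \left(U - \left(U + V\right)\right) \left(4 + V\right) = - V \left(4 + V\right)$)
$\left(3467 + Y{\left(19,16 \right)}\right) \left(2339 - 3350\right) = \left(3467 - 16 \left(4 + 16\right)\right) \left(2339 - 3350\right) = \left(3467 - 16 \cdot 20\right) \left(-1011\right) = \left(3467 - 320\right) \left(-1011\right) = 3147 \left(-1011\right) = -3181617$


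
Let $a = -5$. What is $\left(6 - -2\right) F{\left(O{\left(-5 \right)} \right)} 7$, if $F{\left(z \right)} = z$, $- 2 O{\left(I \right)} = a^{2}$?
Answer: $-700$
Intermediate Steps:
$O{\left(I \right)} = - \frac{25}{2}$ ($O{\left(I \right)} = - \frac{\left(-5\right)^{2}}{2} = \left(- \frac{1}{2}\right) 25 = - \frac{25}{2}$)
$\left(6 - -2\right) F{\left(O{\left(-5 \right)} \right)} 7 = \left(6 - -2\right) \left(- \frac{25}{2}\right) 7 = \left(6 + 2\right) \left(- \frac{25}{2}\right) 7 = 8 \left(- \frac{25}{2}\right) 7 = \left(-100\right) 7 = -700$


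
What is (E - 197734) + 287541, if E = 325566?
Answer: 415373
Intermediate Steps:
(E - 197734) + 287541 = (325566 - 197734) + 287541 = 127832 + 287541 = 415373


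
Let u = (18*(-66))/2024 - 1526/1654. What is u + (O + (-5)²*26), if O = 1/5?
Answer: 123387407/190210 ≈ 648.69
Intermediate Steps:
O = ⅕ ≈ 0.20000
u = -57427/38042 (u = -1188*1/2024 - 1526*1/1654 = -27/46 - 763/827 = -57427/38042 ≈ -1.5096)
u + (O + (-5)²*26) = -57427/38042 + (⅕ + (-5)²*26) = -57427/38042 + (⅕ + 25*26) = -57427/38042 + (⅕ + 650) = -57427/38042 + 3251/5 = 123387407/190210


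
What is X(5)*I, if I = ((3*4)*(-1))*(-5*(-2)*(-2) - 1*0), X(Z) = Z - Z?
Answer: 0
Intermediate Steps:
X(Z) = 0
I = 240 (I = (12*(-1))*(10*(-2) + 0) = -12*(-20 + 0) = -12*(-20) = 240)
X(5)*I = 0*240 = 0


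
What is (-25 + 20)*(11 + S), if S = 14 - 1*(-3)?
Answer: -140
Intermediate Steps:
S = 17 (S = 14 + 3 = 17)
(-25 + 20)*(11 + S) = (-25 + 20)*(11 + 17) = -5*28 = -140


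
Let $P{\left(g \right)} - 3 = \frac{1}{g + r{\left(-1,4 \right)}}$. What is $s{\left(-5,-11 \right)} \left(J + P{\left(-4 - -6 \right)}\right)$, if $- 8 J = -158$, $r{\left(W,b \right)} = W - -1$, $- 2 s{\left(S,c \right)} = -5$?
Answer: $\frac{465}{8} \approx 58.125$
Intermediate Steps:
$s{\left(S,c \right)} = \frac{5}{2}$ ($s{\left(S,c \right)} = \left(- \frac{1}{2}\right) \left(-5\right) = \frac{5}{2}$)
$r{\left(W,b \right)} = 1 + W$ ($r{\left(W,b \right)} = W + 1 = 1 + W$)
$J = \frac{79}{4}$ ($J = \left(- \frac{1}{8}\right) \left(-158\right) = \frac{79}{4} \approx 19.75$)
$P{\left(g \right)} = 3 + \frac{1}{g}$ ($P{\left(g \right)} = 3 + \frac{1}{g + \left(1 - 1\right)} = 3 + \frac{1}{g + 0} = 3 + \frac{1}{g}$)
$s{\left(-5,-11 \right)} \left(J + P{\left(-4 - -6 \right)}\right) = \frac{5 \left(\frac{79}{4} + \left(3 + \frac{1}{-4 - -6}\right)\right)}{2} = \frac{5 \left(\frac{79}{4} + \left(3 + \frac{1}{-4 + 6}\right)\right)}{2} = \frac{5 \left(\frac{79}{4} + \left(3 + \frac{1}{2}\right)\right)}{2} = \frac{5 \left(\frac{79}{4} + \frac{7}{2}\right)}{2} = \frac{5}{2} \cdot \frac{93}{4} = \frac{465}{8}$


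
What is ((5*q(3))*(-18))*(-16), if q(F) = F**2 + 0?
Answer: 12960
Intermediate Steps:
q(F) = F**2
((5*q(3))*(-18))*(-16) = ((5*3**2)*(-18))*(-16) = ((5*9)*(-18))*(-16) = (45*(-18))*(-16) = -810*(-16) = 12960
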